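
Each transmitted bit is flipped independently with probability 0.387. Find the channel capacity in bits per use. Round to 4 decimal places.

0.0372 bits

Binary symmetric channel: C = 1 − h₂(ε) where h₂ is the binary entropy function.
h₂(0.387) = −0.387·log₂0.387 − 0.613·log₂0.613 = 0.9628.
C = 1 − 0.9628 = 0.0372 bits per channel use.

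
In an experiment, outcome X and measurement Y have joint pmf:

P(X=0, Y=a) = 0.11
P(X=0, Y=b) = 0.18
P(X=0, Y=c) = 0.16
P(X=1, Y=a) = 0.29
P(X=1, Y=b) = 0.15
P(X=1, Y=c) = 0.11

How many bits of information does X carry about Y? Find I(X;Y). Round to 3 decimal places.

0.062 bits

Marginals: p(X) = (0.4500, 0.5500), p(Y) = (0.4000, 0.3300, 0.2700).
I(X;Y) = Σ p(x,y)·log₂[p(x,y)/(p(x)p(y))].
  (0,a): 0.11·log₂(0.6111) = -0.0782
  (0,b): 0.18·log₂(1.2121) = 0.0500
  (0,c): 0.16·log₂(1.3169) = 0.0635
  (1,a): 0.29·log₂(1.3182) = 0.1156
  (1,b): 0.15·log₂(0.8264) = -0.0413
  (1,c): 0.11·log₂(0.7407) = -0.0476
Sum = 0.062 bits.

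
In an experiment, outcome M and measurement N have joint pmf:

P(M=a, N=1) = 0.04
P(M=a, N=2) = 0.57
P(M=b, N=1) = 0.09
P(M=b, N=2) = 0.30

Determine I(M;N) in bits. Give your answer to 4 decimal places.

0.0405 bits

Marginals: p(M) = (0.6100, 0.3900), p(N) = (0.1300, 0.8700).
I(M;N) = H(M) + H(N) − H(M,N).
H(M) = 0.9648, H(N) = 0.5574, H(M,N) = 1.4817.
I(M;N) = 0.9648 + 0.5574 − 1.4817 = 0.0405 bits.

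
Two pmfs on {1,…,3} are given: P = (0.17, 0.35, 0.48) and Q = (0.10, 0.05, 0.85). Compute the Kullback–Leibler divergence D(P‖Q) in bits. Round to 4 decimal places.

D(P‖Q) = Σ p·log₂(p/q).
  0.17·log₂(0.17/0.10) = 0.13014
  0.35·log₂(0.35/0.05) = 0.98257
  0.48·log₂(0.48/0.85) = -0.39573
D(P‖Q) = 0.7170 bits.

0.7170 bits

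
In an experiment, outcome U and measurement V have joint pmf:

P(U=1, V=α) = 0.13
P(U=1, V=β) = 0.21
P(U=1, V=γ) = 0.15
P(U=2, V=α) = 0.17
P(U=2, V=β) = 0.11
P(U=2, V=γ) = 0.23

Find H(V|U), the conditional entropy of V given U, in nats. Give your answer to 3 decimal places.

1.067 nats

Chain rule: H(V|U) = H(U,V) − H(U).
Marginals: p(U) = (0.4900, 0.5100), p(V) = (0.3000, 0.3200, 0.3800).
H(U,V) = 1.7596 nats; H(U) = 0.6929 nats.
H(V|U) = 1.7596 − 0.6929 = 1.067 nats.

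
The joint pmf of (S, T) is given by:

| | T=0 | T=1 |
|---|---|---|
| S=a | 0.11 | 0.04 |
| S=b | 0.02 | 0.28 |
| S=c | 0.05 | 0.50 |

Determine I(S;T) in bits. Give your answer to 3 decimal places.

0.207 bits

Marginals: p(S) = (0.1500, 0.3000, 0.5500), p(T) = (0.1800, 0.8200).
I(S;T) = Σ p(x,y)·log₂[p(x,y)/(p(x)p(y))].
  (a,0): 0.11·log₂(4.0741) = 0.2229
  (a,1): 0.04·log₂(0.3252) = -0.0648
  (b,0): 0.02·log₂(0.3704) = -0.0287
  (b,1): 0.28·log₂(1.1382) = 0.0523
  (c,0): 0.05·log₂(0.5051) = -0.0493
  (c,1): 0.50·log₂(1.1086) = 0.0744
Sum = 0.207 bits.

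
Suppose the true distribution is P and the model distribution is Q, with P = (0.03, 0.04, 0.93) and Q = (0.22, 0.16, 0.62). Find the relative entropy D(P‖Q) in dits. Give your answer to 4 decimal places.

D(P‖Q) = Σ p·log₁₀(p/q).
  0.03·log₁₀(0.03/0.22) = -0.02596
  0.04·log₁₀(0.04/0.16) = -0.02408
  0.93·log₁₀(0.93/0.62) = 0.16376
D(P‖Q) = 0.1137 dits.

0.1137 dits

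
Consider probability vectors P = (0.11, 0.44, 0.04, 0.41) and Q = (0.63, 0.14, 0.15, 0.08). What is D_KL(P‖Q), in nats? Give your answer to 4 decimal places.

D(P‖Q) = Σ p·ln(p/q).
  0.11·ln(0.11/0.63) = -0.19198
  0.44·ln(0.44/0.14) = 0.50386
  0.04·ln(0.04/0.15) = -0.05287
  0.41·ln(0.41/0.08) = 0.66999
D(P‖Q) = 0.9290 nats.

0.9290 nats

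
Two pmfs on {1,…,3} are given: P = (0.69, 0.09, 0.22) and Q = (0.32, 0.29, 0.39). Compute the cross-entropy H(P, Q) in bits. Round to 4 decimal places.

H(P,Q) = −Σ p·log₂ q.
  −0.69·log₂(0.32) = 1.13426
  −0.09·log₂(0.29) = 0.16073
  −0.22·log₂(0.39) = 0.29886
H(P,Q) = 1.5938 bits.

1.5938 bits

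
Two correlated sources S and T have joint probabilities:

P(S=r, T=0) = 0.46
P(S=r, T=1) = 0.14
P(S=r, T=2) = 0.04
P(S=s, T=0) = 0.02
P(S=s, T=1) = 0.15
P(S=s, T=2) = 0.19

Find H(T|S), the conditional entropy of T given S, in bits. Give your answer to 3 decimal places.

Chain rule: H(T|S) = H(S,T) − H(S).
Marginals: p(S) = (0.6400, 0.3600), p(T) = (0.4800, 0.2900, 0.2300).
H(S,T) = 2.0768 bits; H(S) = 0.9427 bits.
H(T|S) = 2.0768 − 0.9427 = 1.134 bits.

1.134 bits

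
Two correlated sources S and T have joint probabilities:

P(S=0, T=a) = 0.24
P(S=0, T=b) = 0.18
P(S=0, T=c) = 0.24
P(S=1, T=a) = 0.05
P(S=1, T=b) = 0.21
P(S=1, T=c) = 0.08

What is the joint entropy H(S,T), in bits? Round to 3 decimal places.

H(S,T) = −Σ p(x,y)·log₂ p(x,y) over all 6 cells.
  cell (0,a): −0.24·log₂0.24 = 0.4941
  cell (0,b): −0.18·log₂0.18 = 0.4453
  cell (0,c): −0.24·log₂0.24 = 0.4941
  cell (1,a): −0.05·log₂0.05 = 0.2161
  cell (1,b): −0.21·log₂0.21 = 0.4728
  cell (1,c): −0.08·log₂0.08 = 0.2915
Sum = 2.414 bits.

2.414 bits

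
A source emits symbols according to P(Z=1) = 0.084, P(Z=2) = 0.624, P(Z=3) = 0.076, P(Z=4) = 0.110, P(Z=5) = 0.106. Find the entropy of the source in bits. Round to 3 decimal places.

H(Z) = −Σ p·log₂ p.
  −(0.084)·log₂(0.084) = 0.3002
  −(0.624)·log₂(0.624) = 0.4246
  −(0.076)·log₂(0.076) = 0.2826
  −(0.110)·log₂(0.110) = 0.3503
  −(0.106)·log₂(0.106) = 0.3432
Sum: 0.3002 + 0.4246 + 0.2826 + 0.3503 + 0.3432 = 1.701 bits.

1.701 bits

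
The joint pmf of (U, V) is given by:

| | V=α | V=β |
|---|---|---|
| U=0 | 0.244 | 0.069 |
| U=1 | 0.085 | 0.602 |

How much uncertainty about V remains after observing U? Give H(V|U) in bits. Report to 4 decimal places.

0.6092 bits

Chain rule: H(V|U) = H(U,V) − H(U).
Marginals: p(U) = (0.3130, 0.6870), p(V) = (0.3290, 0.6710).
H(U,V) = 1.5058 bits; H(U) = 0.8966 bits.
H(V|U) = 1.5058 − 0.8966 = 0.6092 bits.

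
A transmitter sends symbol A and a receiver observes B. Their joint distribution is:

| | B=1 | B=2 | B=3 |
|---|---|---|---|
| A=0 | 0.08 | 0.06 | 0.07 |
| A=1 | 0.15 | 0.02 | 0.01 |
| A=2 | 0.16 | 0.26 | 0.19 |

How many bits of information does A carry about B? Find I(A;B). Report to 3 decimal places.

Marginals: p(A) = (0.2100, 0.1800, 0.6100), p(B) = (0.3900, 0.3400, 0.2700).
I(A;B) = Σ p(x,y)·log₂[p(x,y)/(p(x)p(y))].
  (0,1): 0.08·log₂(0.9768) = -0.0027
  (0,2): 0.06·log₂(0.8403) = -0.0151
  (0,3): 0.07·log₂(1.2346) = 0.0213
  (1,1): 0.15·log₂(2.1368) = 0.1643
  (1,2): 0.02·log₂(0.3268) = -0.0323
  (1,3): 0.01·log₂(0.2058) = -0.0228
  (2,1): 0.16·log₂(0.6726) = -0.0916
  (2,2): 0.26·log₂(1.2536) = 0.0848
  (2,3): 0.19·log₂(1.1536) = 0.0392
Sum = 0.145 bits.

0.145 bits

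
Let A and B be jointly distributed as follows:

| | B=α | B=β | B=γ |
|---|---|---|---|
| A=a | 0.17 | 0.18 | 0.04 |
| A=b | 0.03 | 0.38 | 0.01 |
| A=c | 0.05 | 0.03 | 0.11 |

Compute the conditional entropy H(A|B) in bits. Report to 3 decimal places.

1.160 bits

Chain rule: H(A|B) = H(A,B) − H(B).
Marginals: p(A) = (0.3900, 0.4200, 0.1900), p(B) = (0.2500, 0.5900, 0.1600).
H(A,B) = 2.5325 bits; H(B) = 1.3721 bits.
H(A|B) = 2.5325 − 1.3721 = 1.160 bits.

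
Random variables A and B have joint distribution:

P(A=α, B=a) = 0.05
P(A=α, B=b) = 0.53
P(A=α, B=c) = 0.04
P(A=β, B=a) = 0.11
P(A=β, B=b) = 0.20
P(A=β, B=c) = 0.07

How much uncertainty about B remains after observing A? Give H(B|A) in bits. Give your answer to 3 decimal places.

Chain rule: H(B|A) = H(A,B) − H(A).
Marginals: p(A) = (0.6200, 0.3800), p(B) = (0.1600, 0.7300, 0.1100).
H(A,B) = 1.9705 bits; H(A) = 0.9580 bits.
H(B|A) = 1.9705 − 0.9580 = 1.012 bits.

1.012 bits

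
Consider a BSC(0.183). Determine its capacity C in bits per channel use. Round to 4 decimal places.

0.3134 bits

Binary symmetric channel: C = 1 − h₂(ε) where h₂ is the binary entropy function.
h₂(0.183) = −0.183·log₂0.183 − 0.817·log₂0.817 = 0.6866.
C = 1 − 0.6866 = 0.3134 bits per channel use.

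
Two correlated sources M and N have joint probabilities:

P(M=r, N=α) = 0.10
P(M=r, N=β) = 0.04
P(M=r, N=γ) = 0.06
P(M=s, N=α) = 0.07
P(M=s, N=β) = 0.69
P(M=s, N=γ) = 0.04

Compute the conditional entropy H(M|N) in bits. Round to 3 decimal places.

Marginals: p(M) = (0.2000, 0.8000), p(N) = (0.1700, 0.7300, 0.1000).
H(M|N) = Σ p(N) · H(M|N=·).
  N=α: p=0.1700, H(M|N=α) = 0.9774
  N=β: p=0.7300, H(M|N=β) = 0.3064
  N=γ: p=0.1000, H(M|N=γ) = 0.9710
Weighted sum = 0.487 bits.

0.487 bits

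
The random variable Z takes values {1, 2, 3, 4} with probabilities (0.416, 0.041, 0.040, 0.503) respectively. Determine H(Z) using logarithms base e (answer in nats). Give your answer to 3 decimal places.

0.970 nats

H(Z) = −Σ p·ln p.
  −(0.416)·ln(0.416) = 0.3649
  −(0.041)·ln(0.041) = 0.1310
  −(0.040)·ln(0.040) = 0.1288
  −(0.503)·ln(0.503) = 0.3456
Sum: 0.3649 + 0.1310 + 0.1288 + 0.3456 = 0.970 nats.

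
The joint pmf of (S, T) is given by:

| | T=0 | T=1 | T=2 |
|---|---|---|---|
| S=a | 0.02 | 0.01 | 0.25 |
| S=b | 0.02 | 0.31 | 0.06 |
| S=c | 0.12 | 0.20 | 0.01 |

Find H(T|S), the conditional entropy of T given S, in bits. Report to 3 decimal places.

0.886 bits

Chain rule: H(T|S) = H(S,T) − H(S).
Marginals: p(S) = (0.2800, 0.3900, 0.3300), p(T) = (0.1600, 0.5200, 0.3200).
H(S,T) = 2.4574 bits; H(S) = 1.5718 bits.
H(T|S) = 2.4574 − 1.5718 = 0.886 bits.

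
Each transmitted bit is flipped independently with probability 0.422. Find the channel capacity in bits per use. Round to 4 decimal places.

Binary symmetric channel: C = 1 − h₂(ε) where h₂ is the binary entropy function.
h₂(0.422) = −0.422·log₂0.422 − 0.578·log₂0.578 = 0.9824.
C = 1 − 0.9824 = 0.0176 bits per channel use.

0.0176 bits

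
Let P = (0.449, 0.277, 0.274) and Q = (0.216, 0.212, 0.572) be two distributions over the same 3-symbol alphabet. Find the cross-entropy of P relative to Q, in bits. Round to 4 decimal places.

H(P,Q) = −Σ p·log₂ q.
  −0.449·log₂(0.216) = 0.99269
  −0.277·log₂(0.212) = 0.61989
  −0.274·log₂(0.572) = 0.22082
H(P,Q) = 1.8334 bits.

1.8334 bits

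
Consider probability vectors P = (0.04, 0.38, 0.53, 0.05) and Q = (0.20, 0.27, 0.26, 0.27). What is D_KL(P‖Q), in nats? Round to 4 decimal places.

0.3586 nats

D(P‖Q) = Σ p·ln(p/q).
  0.04·ln(0.04/0.20) = -0.06438
  0.38·ln(0.38/0.27) = 0.12986
  0.53·ln(0.53/0.26) = 0.37746
  0.05·ln(0.05/0.27) = -0.08432
D(P‖Q) = 0.3586 nats.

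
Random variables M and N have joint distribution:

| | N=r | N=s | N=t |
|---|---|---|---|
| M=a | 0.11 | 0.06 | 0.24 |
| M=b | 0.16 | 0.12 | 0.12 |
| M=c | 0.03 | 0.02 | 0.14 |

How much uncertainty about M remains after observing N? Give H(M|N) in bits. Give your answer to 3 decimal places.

1.421 bits

Marginals: p(M) = (0.4100, 0.4000, 0.1900), p(N) = (0.3000, 0.2000, 0.5000).
H(M|N) = Σ p(N) · H(M|N=·).
  N=r: p=0.3000, H(M|N=r) = 1.3466
  N=s: p=0.2000, H(M|N=s) = 1.2955
  N=t: p=0.5000, H(M|N=t) = 1.5166
Weighted sum = 1.421 bits.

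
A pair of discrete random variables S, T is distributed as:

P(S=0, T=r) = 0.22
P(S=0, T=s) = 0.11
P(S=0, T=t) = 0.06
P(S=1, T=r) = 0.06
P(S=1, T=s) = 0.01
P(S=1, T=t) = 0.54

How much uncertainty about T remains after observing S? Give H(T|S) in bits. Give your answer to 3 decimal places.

Marginals: p(S) = (0.3900, 0.6100), p(T) = (0.2800, 0.1200, 0.6000).
H(T|S) = Σ p(S) · H(T|S=·).
  S=0: p=0.3900, H(T|S=0) = 1.3964
  S=1: p=0.6100, H(T|S=1) = 0.5820
Weighted sum = 0.900 bits.

0.900 bits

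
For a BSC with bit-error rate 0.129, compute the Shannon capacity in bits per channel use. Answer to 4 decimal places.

0.4453 bits

Binary symmetric channel: C = 1 − h₂(ε) where h₂ is the binary entropy function.
h₂(0.129) = −0.129·log₂0.129 − 0.871·log₂0.871 = 0.5547.
C = 1 − 0.5547 = 0.4453 bits per channel use.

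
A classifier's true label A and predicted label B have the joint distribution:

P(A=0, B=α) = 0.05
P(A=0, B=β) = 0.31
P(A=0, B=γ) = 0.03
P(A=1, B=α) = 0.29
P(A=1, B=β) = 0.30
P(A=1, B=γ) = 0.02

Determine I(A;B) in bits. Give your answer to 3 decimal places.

Marginals: p(A) = (0.3900, 0.6100), p(B) = (0.3400, 0.6100, 0.0500).
I(A;B) = H(A) + H(B) − H(A,B).
H(A) = 0.9648, H(B) = 1.1803, H(A,B) = 2.0435.
I(A;B) = 0.9648 + 1.1803 − 2.0435 = 0.102 bits.

0.102 bits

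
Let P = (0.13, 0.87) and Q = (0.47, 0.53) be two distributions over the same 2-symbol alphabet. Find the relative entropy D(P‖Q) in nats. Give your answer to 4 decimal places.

D(P‖Q) = Σ p·ln(p/q).
  0.13·ln(0.13/0.47) = -0.16708
  0.87·ln(0.87/0.53) = 0.43119
D(P‖Q) = 0.2641 nats.

0.2641 nats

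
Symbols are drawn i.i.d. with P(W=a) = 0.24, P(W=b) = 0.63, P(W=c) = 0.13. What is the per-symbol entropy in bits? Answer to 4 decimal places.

1.2967 bits

H(W) = −Σ p·log₂ p.
  −(0.24)·log₂(0.24) = 0.49413
  −(0.63)·log₂(0.63) = 0.41994
  −(0.13)·log₂(0.13) = 0.38264
Sum: 0.49413 + 0.41994 + 0.38264 = 1.2967 bits.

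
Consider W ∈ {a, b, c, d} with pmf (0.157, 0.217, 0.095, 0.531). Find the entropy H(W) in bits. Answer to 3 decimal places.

1.705 bits

H(W) = −Σ p·log₂ p.
  −(0.157)·log₂(0.157) = 0.4194
  −(0.217)·log₂(0.217) = 0.4783
  −(0.095)·log₂(0.095) = 0.3226
  −(0.531)·log₂(0.531) = 0.4849
Sum: 0.4194 + 0.4783 + 0.3226 + 0.4849 = 1.705 bits.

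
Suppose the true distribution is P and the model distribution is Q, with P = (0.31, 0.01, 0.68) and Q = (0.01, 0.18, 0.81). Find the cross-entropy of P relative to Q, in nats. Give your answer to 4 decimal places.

1.5880 nats

H(P,Q) = −Σ p·ln q.
  −0.31·ln(0.01) = 1.42760
  −0.01·ln(0.18) = 0.01715
  −0.68·ln(0.81) = 0.14329
H(P,Q) = 1.5880 nats.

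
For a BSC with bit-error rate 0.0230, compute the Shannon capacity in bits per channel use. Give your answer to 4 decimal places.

0.8420 bits

Binary symmetric channel: C = 1 − h₂(ε) where h₂ is the binary entropy function.
h₂(0.0230) = −0.0230·log₂0.0230 − 0.9770·log₂0.9770 = 0.1580.
C = 1 − 0.1580 = 0.8420 bits per channel use.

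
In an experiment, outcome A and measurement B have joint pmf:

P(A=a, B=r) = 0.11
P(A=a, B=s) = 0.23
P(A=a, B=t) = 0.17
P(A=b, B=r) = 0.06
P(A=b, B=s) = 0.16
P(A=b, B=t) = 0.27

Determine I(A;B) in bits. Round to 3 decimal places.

0.036 bits

Marginals: p(A) = (0.5100, 0.4900), p(B) = (0.1700, 0.3900, 0.4400).
I(A;B) = H(A) + H(B) − H(A,B).
H(A) = 0.9997, H(B) = 1.4855, H(A,B) = 2.4491.
I(A;B) = 0.9997 + 1.4855 − 2.4491 = 0.036 bits.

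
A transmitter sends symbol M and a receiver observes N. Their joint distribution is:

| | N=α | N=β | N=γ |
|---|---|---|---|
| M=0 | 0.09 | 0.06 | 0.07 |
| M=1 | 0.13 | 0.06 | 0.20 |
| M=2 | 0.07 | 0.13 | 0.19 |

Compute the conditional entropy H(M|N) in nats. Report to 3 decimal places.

Chain rule: H(M|N) = H(M,N) − H(N).
Marginals: p(M) = (0.2200, 0.3900, 0.3900), p(N) = (0.2900, 0.2500, 0.4600).
H(M,N) = 2.0945 nats; H(N) = 1.0628 nats.
H(M|N) = 2.0945 − 1.0628 = 1.032 nats.

1.032 nats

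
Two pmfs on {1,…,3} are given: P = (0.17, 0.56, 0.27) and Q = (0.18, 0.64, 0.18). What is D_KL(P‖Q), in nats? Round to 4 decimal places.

D(P‖Q) = Σ p·ln(p/q).
  0.17·ln(0.17/0.18) = -0.00972
  0.56·ln(0.56/0.64) = -0.07478
  0.27·ln(0.27/0.18) = 0.10948
D(P‖Q) = 0.0250 nats.

0.0250 nats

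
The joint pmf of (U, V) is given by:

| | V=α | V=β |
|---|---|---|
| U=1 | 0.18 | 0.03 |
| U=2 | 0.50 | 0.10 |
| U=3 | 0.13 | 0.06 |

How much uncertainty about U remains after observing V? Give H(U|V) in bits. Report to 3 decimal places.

1.354 bits

Chain rule: H(U|V) = H(U,V) − H(V).
Marginals: p(U) = (0.2100, 0.6000, 0.1900), p(V) = (0.8100, 0.1900).
H(U,V) = 2.0554 bits; H(V) = 0.7015 bits.
H(U|V) = 2.0554 − 0.7015 = 1.354 bits.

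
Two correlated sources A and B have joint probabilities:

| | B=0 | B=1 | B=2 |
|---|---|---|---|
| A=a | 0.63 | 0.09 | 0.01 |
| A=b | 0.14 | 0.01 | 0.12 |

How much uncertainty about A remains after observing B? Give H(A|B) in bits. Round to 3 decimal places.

0.624 bits

Chain rule: H(A|B) = H(A,B) − H(B).
Marginals: p(A) = (0.7300, 0.2700), p(B) = (0.7700, 0.1000, 0.1300).
H(A,B) = 1.6297 bits; H(B) = 1.0052 bits.
H(A|B) = 1.6297 − 1.0052 = 0.624 bits.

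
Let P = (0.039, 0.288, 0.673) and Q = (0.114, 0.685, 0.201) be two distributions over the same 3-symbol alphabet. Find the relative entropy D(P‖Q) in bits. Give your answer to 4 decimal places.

0.7530 bits

D(P‖Q) = Σ p·log₂(p/q).
  0.039·log₂(0.039/0.114) = -0.06035
  0.288·log₂(0.288/0.685) = -0.36001
  0.673·log₂(0.673/0.201) = 1.17332
D(P‖Q) = 0.7530 bits.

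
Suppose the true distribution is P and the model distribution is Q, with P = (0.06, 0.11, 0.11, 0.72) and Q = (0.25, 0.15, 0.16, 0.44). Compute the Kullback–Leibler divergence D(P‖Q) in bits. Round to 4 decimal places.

D(P‖Q) = Σ p·log₂(p/q).
  0.06·log₂(0.06/0.25) = -0.12353
  0.11·log₂(0.11/0.15) = -0.04922
  0.11·log₂(0.11/0.16) = -0.05946
  0.72·log₂(0.72/0.44) = 0.51156
D(P‖Q) = 0.2793 bits.

0.2793 bits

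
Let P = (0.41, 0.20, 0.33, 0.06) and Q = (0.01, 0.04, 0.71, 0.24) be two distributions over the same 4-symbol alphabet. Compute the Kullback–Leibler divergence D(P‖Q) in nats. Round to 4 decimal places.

D(P‖Q) = Σ p·ln(p/q).
  0.41·ln(0.41/0.01) = 1.52256
  0.20·ln(0.20/0.04) = 0.32189
  0.33·ln(0.33/0.71) = -0.25284
  0.06·ln(0.06/0.24) = -0.08318
D(P‖Q) = 1.5084 nats.

1.5084 nats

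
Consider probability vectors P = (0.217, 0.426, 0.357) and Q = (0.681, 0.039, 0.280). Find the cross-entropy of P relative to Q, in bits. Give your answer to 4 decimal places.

H(P,Q) = −Σ p·log₂ q.
  −0.217·log₂(0.681) = 0.12028
  −0.426·log₂(0.039) = 1.99384
  −0.357·log₂(0.280) = 0.65563
H(P,Q) = 2.7698 bits.

2.7698 bits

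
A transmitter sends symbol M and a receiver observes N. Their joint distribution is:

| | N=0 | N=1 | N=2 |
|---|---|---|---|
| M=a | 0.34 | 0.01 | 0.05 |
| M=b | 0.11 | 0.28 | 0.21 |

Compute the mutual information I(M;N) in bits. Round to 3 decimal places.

Marginals: p(M) = (0.4000, 0.6000), p(N) = (0.4500, 0.2900, 0.2600).
I(M;N) = H(M) + H(N) − H(M,N).
H(M) = 0.9710, H(N) = 1.5416, H(M,N) = 2.1490.
I(M;N) = 0.9710 + 1.5416 − 2.1490 = 0.364 bits.

0.364 bits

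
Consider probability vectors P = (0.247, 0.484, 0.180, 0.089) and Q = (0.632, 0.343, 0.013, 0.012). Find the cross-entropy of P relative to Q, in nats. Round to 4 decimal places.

H(P,Q) = −Σ p·ln q.
  −0.247·ln(0.632) = 0.11334
  −0.484·ln(0.343) = 0.51789
  −0.180·ln(0.013) = 0.78171
  −0.089·ln(0.012) = 0.39363
H(P,Q) = 1.8066 nats.

1.8066 nats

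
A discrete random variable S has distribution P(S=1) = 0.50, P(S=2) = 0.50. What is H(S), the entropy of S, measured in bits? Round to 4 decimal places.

H(S) = −Σ p·log₂ p.
  −(0.50)·log₂(0.50) = 0.50000
  −(0.50)·log₂(0.50) = 0.50000
Sum: 0.50000 + 0.50000 = 1.0000 bits.

1.0000 bits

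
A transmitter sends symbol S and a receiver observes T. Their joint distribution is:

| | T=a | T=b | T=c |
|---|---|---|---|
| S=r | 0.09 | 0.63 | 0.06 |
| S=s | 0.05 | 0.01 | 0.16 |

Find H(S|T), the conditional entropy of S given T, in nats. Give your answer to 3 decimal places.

Marginals: p(S) = (0.7800, 0.2200), p(T) = (0.1400, 0.6400, 0.2200).
H(S|T) = Σ p(T) · H(S|T=·).
  T=a: p=0.1400, H(S|T=a) = 0.6518
  T=b: p=0.6400, H(S|T=b) = 0.0805
  T=c: p=0.2200, H(S|T=c) = 0.5860
Weighted sum = 0.272 nats.

0.272 nats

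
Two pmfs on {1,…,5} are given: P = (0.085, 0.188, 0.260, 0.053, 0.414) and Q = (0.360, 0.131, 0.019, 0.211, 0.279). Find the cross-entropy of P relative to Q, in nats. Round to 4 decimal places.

H(P,Q) = −Σ p·ln q.
  −0.085·ln(0.360) = 0.08684
  −0.188·ln(0.131) = 0.38212
  −0.260·ln(0.019) = 1.03046
  −0.053·ln(0.211) = 0.08246
  −0.414·ln(0.279) = 0.52849
H(P,Q) = 2.1104 nats.

2.1104 nats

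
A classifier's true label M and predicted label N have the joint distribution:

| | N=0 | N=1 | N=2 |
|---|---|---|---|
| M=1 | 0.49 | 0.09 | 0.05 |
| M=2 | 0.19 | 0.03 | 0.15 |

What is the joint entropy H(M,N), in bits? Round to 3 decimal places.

H(M,N) = −Σ p(x,y)·log₂ p(x,y) over all 6 cells.
  cell (1,0): −0.49·log₂0.49 = 0.5043
  cell (1,1): −0.09·log₂0.09 = 0.3127
  cell (1,2): −0.05·log₂0.05 = 0.2161
  cell (2,0): −0.19·log₂0.19 = 0.4552
  cell (2,1): −0.03·log₂0.03 = 0.1518
  cell (2,2): −0.15·log₂0.15 = 0.4105
Sum = 2.051 bits.

2.051 bits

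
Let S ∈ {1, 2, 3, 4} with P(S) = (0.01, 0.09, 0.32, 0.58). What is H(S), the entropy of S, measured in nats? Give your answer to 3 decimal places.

0.943 nats

H(S) = −Σ p·ln p.
  −(0.01)·ln(0.01) = 0.0461
  −(0.09)·ln(0.09) = 0.2167
  −(0.32)·ln(0.32) = 0.3646
  −(0.58)·ln(0.58) = 0.3159
Sum: 0.0461 + 0.2167 + 0.3646 + 0.3159 = 0.943 nats.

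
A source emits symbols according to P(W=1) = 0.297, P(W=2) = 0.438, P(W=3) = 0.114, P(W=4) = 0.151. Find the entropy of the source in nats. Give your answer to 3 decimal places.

H(W) = −Σ p·ln p.
  −(0.297)·ln(0.297) = 0.3606
  −(0.438)·ln(0.438) = 0.3616
  −(0.114)·ln(0.114) = 0.2476
  −(0.151)·ln(0.151) = 0.2855
Sum: 0.3606 + 0.3616 + 0.2476 + 0.2855 = 1.255 nats.

1.255 nats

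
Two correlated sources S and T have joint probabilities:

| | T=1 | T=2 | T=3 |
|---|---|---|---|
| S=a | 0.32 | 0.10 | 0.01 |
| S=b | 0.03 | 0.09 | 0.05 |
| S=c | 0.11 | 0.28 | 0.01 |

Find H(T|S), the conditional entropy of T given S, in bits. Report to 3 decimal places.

1.049 bits

Marginals: p(S) = (0.4300, 0.1700, 0.4000), p(T) = (0.4600, 0.4700, 0.0700).
H(T|S) = Σ p(S) · H(T|S=·).
  S=a: p=0.4300, H(T|S=a) = 0.9328
  S=b: p=0.1700, H(T|S=b) = 1.4466
  S=c: p=0.4000, H(T|S=c) = 1.0054
Weighted sum = 1.049 bits.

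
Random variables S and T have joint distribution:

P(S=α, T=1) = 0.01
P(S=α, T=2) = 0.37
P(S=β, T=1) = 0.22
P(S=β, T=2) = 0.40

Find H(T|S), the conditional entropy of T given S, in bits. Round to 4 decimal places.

0.6485 bits

Chain rule: H(T|S) = H(S,T) − H(S).
Marginals: p(S) = (0.3800, 0.6200), p(T) = (0.2300, 0.7700).
H(S,T) = 1.6065 bits; H(S) = 0.9580 bits.
H(T|S) = 1.6065 − 0.9580 = 0.6485 bits.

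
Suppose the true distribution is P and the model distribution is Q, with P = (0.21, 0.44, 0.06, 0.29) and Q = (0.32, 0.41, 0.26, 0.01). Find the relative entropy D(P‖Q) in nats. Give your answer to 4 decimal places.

D(P‖Q) = Σ p·ln(p/q).
  0.21·ln(0.21/0.32) = -0.08845
  0.44·ln(0.44/0.41) = 0.03107
  0.06·ln(0.06/0.26) = -0.08798
  0.29·ln(0.29/0.01) = 0.97652
D(P‖Q) = 0.8312 nats.

0.8312 nats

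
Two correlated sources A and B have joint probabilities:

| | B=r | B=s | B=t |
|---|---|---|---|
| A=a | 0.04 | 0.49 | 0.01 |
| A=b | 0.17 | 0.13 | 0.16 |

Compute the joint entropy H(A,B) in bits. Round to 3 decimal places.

1.997 bits

H(A,B) = −Σ p(x,y)·log₂ p(x,y) over all 6 cells.
  cell (a,r): −0.04·log₂0.04 = 0.1858
  cell (a,s): −0.49·log₂0.49 = 0.5043
  cell (a,t): −0.01·log₂0.01 = 0.0664
  cell (b,r): −0.17·log₂0.17 = 0.4346
  cell (b,s): −0.13·log₂0.13 = 0.3826
  cell (b,t): −0.16·log₂0.16 = 0.4230
Sum = 1.997 bits.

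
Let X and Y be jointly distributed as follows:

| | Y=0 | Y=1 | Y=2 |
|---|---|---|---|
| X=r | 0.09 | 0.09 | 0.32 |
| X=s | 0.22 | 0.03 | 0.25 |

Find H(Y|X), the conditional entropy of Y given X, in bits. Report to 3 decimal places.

1.284 bits

Marginals: p(X) = (0.5000, 0.5000), p(Y) = (0.3100, 0.1200, 0.5700).
H(Y|X) = Σ p(X) · H(Y|X=·).
  X=r: p=0.5000, H(Y|X=r) = 1.3027
  X=s: p=0.5000, H(Y|X=s) = 1.2647
Weighted sum = 1.284 bits.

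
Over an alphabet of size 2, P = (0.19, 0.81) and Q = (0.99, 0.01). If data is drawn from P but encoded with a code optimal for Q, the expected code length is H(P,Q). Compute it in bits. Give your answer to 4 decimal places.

H(P,Q) = −Σ p·log₂ q.
  −0.19·log₂(0.99) = 0.00275
  −0.81·log₂(0.01) = 5.38152
H(P,Q) = 5.3843 bits.

5.3843 bits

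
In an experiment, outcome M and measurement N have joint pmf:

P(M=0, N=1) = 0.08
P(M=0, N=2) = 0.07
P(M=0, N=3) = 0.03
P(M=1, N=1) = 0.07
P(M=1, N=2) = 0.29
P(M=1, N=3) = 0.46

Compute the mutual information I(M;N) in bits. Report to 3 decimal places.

0.112 bits

Marginals: p(M) = (0.1800, 0.8200), p(N) = (0.1500, 0.3600, 0.4900).
I(M;N) = Σ p(x,y)·log₂[p(x,y)/(p(x)p(y))].
  (0,1): 0.08·log₂(2.9630) = 0.1254
  (0,2): 0.07·log₂(1.0802) = 0.0078
  (0,3): 0.03·log₂(0.3401) = -0.0467
  (1,1): 0.07·log₂(0.5691) = -0.0569
  (1,2): 0.29·log₂(0.9824) = -0.0074
  (1,3): 0.46·log₂(1.1448) = 0.0898
Sum = 0.112 bits.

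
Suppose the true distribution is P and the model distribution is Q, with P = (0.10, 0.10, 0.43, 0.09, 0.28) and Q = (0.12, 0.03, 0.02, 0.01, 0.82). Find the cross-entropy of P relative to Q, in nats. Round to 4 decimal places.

H(P,Q) = −Σ p·ln q.
  −0.10·ln(0.12) = 0.21203
  −0.10·ln(0.03) = 0.35066
  −0.43·ln(0.02) = 1.68217
  −0.09·ln(0.01) = 0.41447
  −0.28·ln(0.82) = 0.05557
H(P,Q) = 2.7149 nats.

2.7149 nats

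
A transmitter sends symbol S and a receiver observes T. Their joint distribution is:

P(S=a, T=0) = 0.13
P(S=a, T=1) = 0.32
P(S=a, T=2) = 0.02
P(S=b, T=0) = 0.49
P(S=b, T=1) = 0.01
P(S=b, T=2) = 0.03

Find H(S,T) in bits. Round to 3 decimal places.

H(S,T) = −Σ p(x,y)·log₂ p(x,y) over all 6 cells.
  cell (a,0): −0.13·log₂0.13 = 0.3826
  cell (a,1): −0.32·log₂0.32 = 0.5260
  cell (a,2): −0.02·log₂0.02 = 0.1129
  cell (b,0): −0.49·log₂0.49 = 0.5043
  cell (b,1): −0.01·log₂0.01 = 0.0664
  cell (b,2): −0.03·log₂0.03 = 0.1518
Sum = 1.744 bits.

1.744 bits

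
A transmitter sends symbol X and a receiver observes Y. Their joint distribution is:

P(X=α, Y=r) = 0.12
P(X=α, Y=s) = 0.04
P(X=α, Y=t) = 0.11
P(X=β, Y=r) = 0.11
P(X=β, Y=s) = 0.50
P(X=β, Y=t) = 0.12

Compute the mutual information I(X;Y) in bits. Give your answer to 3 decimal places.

0.176 bits

Marginals: p(X) = (0.2700, 0.7300), p(Y) = (0.2300, 0.5400, 0.2300).
I(X;Y) = H(X) + H(Y) − H(X,Y).
H(X) = 0.8415, H(Y) = 1.4554, H(X,Y) = 2.1205.
I(X;Y) = 0.8415 + 1.4554 − 2.1205 = 0.176 bits.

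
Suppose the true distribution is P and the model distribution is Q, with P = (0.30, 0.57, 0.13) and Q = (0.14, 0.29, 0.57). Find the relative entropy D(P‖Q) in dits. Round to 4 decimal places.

D(P‖Q) = Σ p·log₁₀(p/q).
  0.30·log₁₀(0.30/0.14) = 0.09930
  0.57·log₁₀(0.57/0.29) = 0.16728
  0.13·log₁₀(0.13/0.57) = -0.08345
D(P‖Q) = 0.1831 dits.

0.1831 dits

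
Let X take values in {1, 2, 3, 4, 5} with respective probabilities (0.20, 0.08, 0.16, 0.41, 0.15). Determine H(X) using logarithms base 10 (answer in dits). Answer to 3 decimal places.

0.637 dits

H(X) = −Σ p·log₁₀ p.
  −(0.20)·log₁₀(0.20) = 0.1398
  −(0.08)·log₁₀(0.08) = 0.0878
  −(0.16)·log₁₀(0.16) = 0.1273
  −(0.41)·log₁₀(0.41) = 0.1588
  −(0.15)·log₁₀(0.15) = 0.1236
Sum: 0.1398 + 0.0878 + 0.1273 + 0.1588 + 0.1236 = 0.637 dits.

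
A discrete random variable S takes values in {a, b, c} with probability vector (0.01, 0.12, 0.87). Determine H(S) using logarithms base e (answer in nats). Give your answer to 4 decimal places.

H(S) = −Σ p·ln p.
  −(0.01)·ln(0.01) = 0.04605
  −(0.12)·ln(0.12) = 0.25443
  −(0.87)·ln(0.87) = 0.12116
Sum: 0.04605 + 0.25443 + 0.12116 = 0.4216 nats.

0.4216 nats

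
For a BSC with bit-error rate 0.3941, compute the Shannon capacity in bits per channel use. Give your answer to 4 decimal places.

Binary symmetric channel: C = 1 − h₂(ε) where h₂ is the binary entropy function.
h₂(0.3941) = −0.3941·log₂0.3941 − 0.6059·log₂0.6059 = 0.9674.
C = 1 − 0.9674 = 0.0326 bits per channel use.

0.0326 bits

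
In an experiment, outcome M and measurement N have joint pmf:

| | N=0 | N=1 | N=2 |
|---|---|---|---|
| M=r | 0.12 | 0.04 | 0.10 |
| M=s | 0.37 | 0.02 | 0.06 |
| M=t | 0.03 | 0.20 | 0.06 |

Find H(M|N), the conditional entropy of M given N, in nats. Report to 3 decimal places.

Chain rule: H(M|N) = H(M,N) − H(N).
Marginals: p(M) = (0.2600, 0.4500, 0.2900), p(N) = (0.5200, 0.2600, 0.2200).
H(M,N) = 1.8243 nats; H(N) = 1.0234 nats.
H(M|N) = 1.8243 − 1.0234 = 0.801 nats.

0.801 nats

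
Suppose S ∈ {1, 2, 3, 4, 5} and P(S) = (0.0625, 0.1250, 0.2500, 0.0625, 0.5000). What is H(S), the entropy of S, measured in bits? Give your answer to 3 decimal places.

H(S) = −Σ p·log₂ p.
  −(0.0625)·log₂(0.0625) = 0.2500
  −(0.1250)·log₂(0.1250) = 0.3750
  −(0.2500)·log₂(0.2500) = 0.5000
  −(0.0625)·log₂(0.0625) = 0.2500
  −(0.5000)·log₂(0.5000) = 0.5000
Sum: 0.2500 + 0.3750 + 0.5000 + 0.2500 + 0.5000 = 1.875 bits.

1.875 bits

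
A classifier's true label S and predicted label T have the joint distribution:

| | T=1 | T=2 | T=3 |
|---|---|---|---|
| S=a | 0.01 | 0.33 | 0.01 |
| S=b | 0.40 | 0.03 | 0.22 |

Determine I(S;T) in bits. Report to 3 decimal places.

Marginals: p(S) = (0.3500, 0.6500), p(T) = (0.4100, 0.3600, 0.2300).
I(S;T) = Σ p(x,y)·log₂[p(x,y)/(p(x)p(y))].
  (a,1): 0.01·log₂(0.0697) = -0.0384
  (a,2): 0.33·log₂(2.6190) = 0.4584
  (a,3): 0.01·log₂(0.1242) = -0.0301
  (b,1): 0.40·log₂(1.5009) = 0.2343
  (b,2): 0.03·log₂(0.1282) = -0.0889
  (b,3): 0.22·log₂(1.4716) = 0.1226
Sum = 0.658 bits.

0.658 bits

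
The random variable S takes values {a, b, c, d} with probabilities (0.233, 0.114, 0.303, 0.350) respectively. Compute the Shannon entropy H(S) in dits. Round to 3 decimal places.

H(S) = −Σ p·log₁₀ p.
  −(0.233)·log₁₀(0.233) = 0.1474
  −(0.114)·log₁₀(0.114) = 0.1075
  −(0.303)·log₁₀(0.303) = 0.1571
  −(0.350)·log₁₀(0.350) = 0.1596
Sum: 0.1474 + 0.1075 + 0.1571 + 0.1596 = 0.572 dits.

0.572 dits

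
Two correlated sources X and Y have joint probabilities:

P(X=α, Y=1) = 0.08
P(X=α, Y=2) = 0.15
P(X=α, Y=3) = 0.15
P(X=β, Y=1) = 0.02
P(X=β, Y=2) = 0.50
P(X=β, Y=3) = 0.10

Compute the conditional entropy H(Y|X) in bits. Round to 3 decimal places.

1.100 bits

Chain rule: H(Y|X) = H(X,Y) − H(X).
Marginals: p(X) = (0.3800, 0.6200), p(Y) = (0.1000, 0.6500, 0.2500).
H(X,Y) = 2.0577 bits; H(X) = 0.9580 bits.
H(Y|X) = 2.0577 − 0.9580 = 1.100 bits.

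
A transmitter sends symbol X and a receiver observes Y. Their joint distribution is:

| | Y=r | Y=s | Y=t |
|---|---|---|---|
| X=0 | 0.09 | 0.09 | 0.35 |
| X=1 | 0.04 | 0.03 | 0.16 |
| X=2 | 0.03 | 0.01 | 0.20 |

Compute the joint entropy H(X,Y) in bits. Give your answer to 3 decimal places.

H(X,Y) = −Σ p(x,y)·log₂ p(x,y) over all 9 cells.
  cell (0,r): −0.09·log₂0.09 = 0.3127
  cell (0,s): −0.09·log₂0.09 = 0.3127
  cell (0,t): −0.35·log₂0.35 = 0.5301
  cell (1,r): −0.04·log₂0.04 = 0.1858
  cell (1,s): −0.03·log₂0.03 = 0.1518
  cell (1,t): −0.16·log₂0.16 = 0.4230
  cell (2,r): −0.03·log₂0.03 = 0.1518
  cell (2,s): −0.01·log₂0.01 = 0.0664
  cell (2,t): −0.20·log₂0.20 = 0.4644
Sum = 2.599 bits.

2.599 bits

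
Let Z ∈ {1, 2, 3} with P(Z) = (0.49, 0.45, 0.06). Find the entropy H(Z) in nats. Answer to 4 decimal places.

0.8777 nats

H(Z) = −Σ p·ln p.
  −(0.49)·ln(0.49) = 0.34954
  −(0.45)·ln(0.45) = 0.35933
  −(0.06)·ln(0.06) = 0.16880
Sum: 0.34954 + 0.35933 + 0.16880 = 0.8777 nats.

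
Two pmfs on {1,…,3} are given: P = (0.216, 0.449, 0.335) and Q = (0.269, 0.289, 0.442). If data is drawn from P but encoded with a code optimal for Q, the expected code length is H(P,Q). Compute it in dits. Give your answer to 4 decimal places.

H(P,Q) = −Σ p·log₁₀ q.
  −0.216·log₁₀(0.269) = 0.12317
  −0.449·log₁₀(0.289) = 0.24206
  −0.335·log₁₀(0.442) = 0.11878
H(P,Q) = 0.4840 dits.

0.4840 dits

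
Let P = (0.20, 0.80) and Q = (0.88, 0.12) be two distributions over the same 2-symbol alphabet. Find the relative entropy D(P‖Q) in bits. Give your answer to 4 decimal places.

1.7621 bits

D(P‖Q) = Σ p·log₂(p/q).
  0.20·log₂(0.20/0.88) = -0.42750
  0.80·log₂(0.80/0.12) = 2.18957
D(P‖Q) = 1.7621 bits.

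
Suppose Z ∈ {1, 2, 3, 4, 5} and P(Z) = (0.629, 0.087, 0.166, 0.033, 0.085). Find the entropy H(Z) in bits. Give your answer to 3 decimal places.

H(Z) = −Σ p·log₂ p.
  −(0.629)·log₂(0.629) = 0.4207
  −(0.087)·log₂(0.087) = 0.3065
  −(0.166)·log₂(0.166) = 0.4301
  −(0.033)·log₂(0.033) = 0.1624
  −(0.085)·log₂(0.085) = 0.3023
Sum: 0.4207 + 0.3065 + 0.4301 + 0.1624 + 0.3023 = 1.622 bits.

1.622 bits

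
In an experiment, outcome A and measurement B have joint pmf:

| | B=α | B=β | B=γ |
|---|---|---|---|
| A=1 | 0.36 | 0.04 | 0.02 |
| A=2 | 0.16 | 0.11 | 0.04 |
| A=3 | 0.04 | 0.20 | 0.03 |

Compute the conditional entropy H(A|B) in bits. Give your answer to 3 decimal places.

1.279 bits

Marginals: p(A) = (0.4200, 0.3100, 0.2700), p(B) = (0.5600, 0.3500, 0.0900).
H(A|B) = Σ p(B) · H(A|B=·).
  B=α: p=0.5600, H(A|B=α) = 1.1981
  B=β: p=0.3500, H(A|B=β) = 1.3438
  B=γ: p=0.0900, H(A|B=γ) = 1.5305
Weighted sum = 1.279 bits.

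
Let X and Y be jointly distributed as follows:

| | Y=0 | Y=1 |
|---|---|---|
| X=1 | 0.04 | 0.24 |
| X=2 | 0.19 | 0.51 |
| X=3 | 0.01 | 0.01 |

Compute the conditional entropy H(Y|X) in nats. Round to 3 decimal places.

Marginals: p(X) = (0.2800, 0.7000, 0.0200), p(Y) = (0.2400, 0.7600).
H(Y|X) = Σ p(X) · H(Y|X=·).
  X=1: p=0.2800, H(Y|X=1) = 0.4101
  X=2: p=0.7000, H(Y|X=2) = 0.5847
  X=3: p=0.0200, H(Y|X=3) = 0.6931
Weighted sum = 0.538 nats.

0.538 nats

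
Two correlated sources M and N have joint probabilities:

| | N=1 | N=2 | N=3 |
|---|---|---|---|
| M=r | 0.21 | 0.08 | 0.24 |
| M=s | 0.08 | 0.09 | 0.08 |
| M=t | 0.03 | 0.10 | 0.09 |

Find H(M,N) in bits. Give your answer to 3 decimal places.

2.951 bits

H(M,N) = −Σ p(x,y)·log₂ p(x,y) over all 9 cells.
  cell (r,1): −0.21·log₂0.21 = 0.4728
  cell (r,2): −0.08·log₂0.08 = 0.2915
  cell (r,3): −0.24·log₂0.24 = 0.4941
  cell (s,1): −0.08·log₂0.08 = 0.2915
  cell (s,2): −0.09·log₂0.09 = 0.3127
  cell (s,3): −0.08·log₂0.08 = 0.2915
  cell (t,1): −0.03·log₂0.03 = 0.1518
  cell (t,2): −0.10·log₂0.10 = 0.3322
  cell (t,3): −0.09·log₂0.09 = 0.3127
Sum = 2.951 bits.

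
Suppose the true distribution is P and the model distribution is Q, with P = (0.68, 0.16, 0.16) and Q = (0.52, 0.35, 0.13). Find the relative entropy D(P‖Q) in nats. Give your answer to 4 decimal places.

D(P‖Q) = Σ p·ln(p/q).
  0.68·ln(0.68/0.52) = 0.18242
  0.16·ln(0.16/0.35) = -0.12524
  0.16·ln(0.16/0.13) = 0.03322
D(P‖Q) = 0.0904 nats.

0.0904 nats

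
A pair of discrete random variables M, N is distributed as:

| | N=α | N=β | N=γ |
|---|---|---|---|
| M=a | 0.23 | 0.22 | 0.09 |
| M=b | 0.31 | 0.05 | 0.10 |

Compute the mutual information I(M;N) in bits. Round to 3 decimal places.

Marginals: p(M) = (0.5400, 0.4600), p(N) = (0.5400, 0.2700, 0.1900).
I(M;N) = H(M) + H(N) − H(M,N).
H(M) = 0.9954, H(N) = 1.4453, H(M,N) = 2.3530.
I(M;N) = 0.9954 + 1.4453 − 2.3530 = 0.088 bits.

0.088 bits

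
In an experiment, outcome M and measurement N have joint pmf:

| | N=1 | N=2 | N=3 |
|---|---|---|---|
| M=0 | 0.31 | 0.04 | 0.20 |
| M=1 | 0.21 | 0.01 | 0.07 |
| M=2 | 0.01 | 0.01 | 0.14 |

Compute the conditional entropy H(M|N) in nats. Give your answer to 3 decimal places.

0.870 nats

Marginals: p(M) = (0.5500, 0.2900, 0.1600), p(N) = (0.5300, 0.0600, 0.4100).
H(M|N) = Σ p(N) · H(M|N=·).
  N=1: p=0.5300, H(M|N=1) = 0.7554
  N=2: p=0.0600, H(M|N=2) = 0.8676
  N=3: p=0.4100, H(M|N=3) = 1.0189
Weighted sum = 0.870 nats.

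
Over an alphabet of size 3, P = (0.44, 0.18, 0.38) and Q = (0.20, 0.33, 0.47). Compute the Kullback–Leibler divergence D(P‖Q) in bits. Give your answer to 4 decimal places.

D(P‖Q) = Σ p·log₂(p/q).
  0.44·log₂(0.44/0.20) = 0.50050
  0.18·log₂(0.18/0.33) = -0.15740
  0.38·log₂(0.38/0.47) = -0.11653
D(P‖Q) = 0.2266 bits.

0.2266 bits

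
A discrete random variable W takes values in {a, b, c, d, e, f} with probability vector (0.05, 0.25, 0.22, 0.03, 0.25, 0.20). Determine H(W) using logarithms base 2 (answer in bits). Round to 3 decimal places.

2.313 bits

H(W) = −Σ p·log₂ p.
  −(0.05)·log₂(0.05) = 0.2161
  −(0.25)·log₂(0.25) = 0.5000
  −(0.22)·log₂(0.22) = 0.4806
  −(0.03)·log₂(0.03) = 0.1518
  −(0.25)·log₂(0.25) = 0.5000
  −(0.20)·log₂(0.20) = 0.4644
Sum: 0.2161 + 0.5000 + 0.4806 + 0.1518 + 0.5000 + 0.4644 = 2.313 bits.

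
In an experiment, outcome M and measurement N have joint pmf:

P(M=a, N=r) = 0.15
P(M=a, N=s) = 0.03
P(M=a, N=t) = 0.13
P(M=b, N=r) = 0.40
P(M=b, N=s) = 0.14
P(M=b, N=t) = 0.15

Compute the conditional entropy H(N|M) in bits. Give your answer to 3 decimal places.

Marginals: p(M) = (0.3100, 0.6900), p(N) = (0.5500, 0.1700, 0.2800).
H(N|M) = Σ p(M) · H(N|M=·).
  M=a: p=0.3100, H(N|M=a) = 1.3586
  M=b: p=0.6900, H(N|M=b) = 1.4015
Weighted sum = 1.388 bits.

1.388 bits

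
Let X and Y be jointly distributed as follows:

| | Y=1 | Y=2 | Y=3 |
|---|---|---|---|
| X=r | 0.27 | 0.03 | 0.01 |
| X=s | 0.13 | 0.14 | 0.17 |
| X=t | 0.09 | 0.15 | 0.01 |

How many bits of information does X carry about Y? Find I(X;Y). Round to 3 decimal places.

Marginals: p(X) = (0.3100, 0.4400, 0.2500), p(Y) = (0.4900, 0.3200, 0.1900).
I(X;Y) = H(X) + H(Y) − H(X,Y).
H(X) = 1.5449, H(Y) = 1.4855, H(X,Y) = 2.7322.
I(X;Y) = 1.5449 + 1.4855 − 2.7322 = 0.298 bits.

0.298 bits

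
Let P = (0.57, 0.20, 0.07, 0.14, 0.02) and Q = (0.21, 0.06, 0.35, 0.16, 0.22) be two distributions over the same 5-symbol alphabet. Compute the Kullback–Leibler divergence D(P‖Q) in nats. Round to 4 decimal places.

D(P‖Q) = Σ p·ln(p/q).
  0.57·ln(0.57/0.21) = 0.56916
  0.20·ln(0.20/0.06) = 0.24079
  0.07·ln(0.07/0.35) = -0.11266
  0.14·ln(0.14/0.16) = -0.01869
  0.02·ln(0.02/0.22) = -0.04796
D(P‖Q) = 0.6306 nats.

0.6306 nats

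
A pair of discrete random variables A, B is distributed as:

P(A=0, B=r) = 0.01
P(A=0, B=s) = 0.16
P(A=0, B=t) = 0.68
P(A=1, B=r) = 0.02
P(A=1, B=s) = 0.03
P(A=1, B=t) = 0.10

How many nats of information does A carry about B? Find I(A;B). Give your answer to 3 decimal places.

Marginals: p(A) = (0.8500, 0.1500), p(B) = (0.0300, 0.1900, 0.7800).
I(A;B) = H(A) + H(B) − H(A,B).
H(A) = 0.4227, H(B) = 0.6145, H(A,B) = 1.0152.
I(A;B) = 0.4227 + 0.6145 − 1.0152 = 0.022 nats.

0.022 nats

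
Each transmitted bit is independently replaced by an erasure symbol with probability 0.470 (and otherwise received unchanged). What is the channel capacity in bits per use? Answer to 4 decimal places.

Binary erasure channel: capacity C = 1 − ε.
C = 1 − 0.470 = 0.5300 bits per channel use.

0.5300 bits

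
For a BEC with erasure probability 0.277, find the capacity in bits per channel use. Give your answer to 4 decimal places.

0.7230 bits

Binary erasure channel: capacity C = 1 − ε.
C = 1 − 0.277 = 0.7230 bits per channel use.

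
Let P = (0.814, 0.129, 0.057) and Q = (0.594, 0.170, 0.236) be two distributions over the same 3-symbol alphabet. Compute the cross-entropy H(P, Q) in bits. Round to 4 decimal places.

H(P,Q) = −Σ p·log₂ q.
  −0.814·log₂(0.594) = 0.61169
  −0.129·log₂(0.170) = 0.32977
  −0.057·log₂(0.236) = 0.11874
H(P,Q) = 1.0602 bits.

1.0602 bits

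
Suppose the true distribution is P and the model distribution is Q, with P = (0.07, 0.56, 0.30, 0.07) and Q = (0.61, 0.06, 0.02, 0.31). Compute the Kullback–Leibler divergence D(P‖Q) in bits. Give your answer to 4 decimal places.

D(P‖Q) = Σ p·log₂(p/q).
  0.07·log₂(0.07/0.61) = -0.21864
  0.56·log₂(0.56/0.06) = 1.80454
  0.30·log₂(0.30/0.02) = 1.17207
  0.07·log₂(0.07/0.31) = -0.15028
D(P‖Q) = 2.6077 bits.

2.6077 bits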